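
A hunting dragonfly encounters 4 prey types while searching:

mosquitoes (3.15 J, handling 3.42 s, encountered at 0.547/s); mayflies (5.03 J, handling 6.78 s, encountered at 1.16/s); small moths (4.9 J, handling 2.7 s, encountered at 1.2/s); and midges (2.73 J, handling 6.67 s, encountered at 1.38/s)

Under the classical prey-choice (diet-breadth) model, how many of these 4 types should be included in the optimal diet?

1

Profitabilities (E/h, J/s): small moths 1.81, mosquitoes 0.921, mayflies 0.742, midges 0.409. Add prey in this order while the next type's profitability exceeds the intake rate on those already taken.
Rate on top 1: 1.387. mosquitoes: 0.921 < 1.387 → exclude; stop.
Optimal diet: small moths — 1 of 4 types.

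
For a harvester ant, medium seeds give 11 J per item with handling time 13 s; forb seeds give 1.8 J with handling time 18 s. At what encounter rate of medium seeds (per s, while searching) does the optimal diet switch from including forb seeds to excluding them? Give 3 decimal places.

0.010 per s

At the threshold, the rate on medium seeds alone equals the profitability of forb seeds: λ·11/(1 + λ·13) = 1.8/18 = 0.1.
Rearranging, λ(11 − 0.1×13) = 0.1, so λ = 0.1/9.7 = 0.01031 per s.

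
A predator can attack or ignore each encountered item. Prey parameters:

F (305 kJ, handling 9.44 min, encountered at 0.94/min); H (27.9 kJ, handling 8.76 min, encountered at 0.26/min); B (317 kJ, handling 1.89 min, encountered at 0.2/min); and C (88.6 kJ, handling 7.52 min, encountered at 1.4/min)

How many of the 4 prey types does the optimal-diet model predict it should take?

1

Profitabilities (E/h, kJ/min): B 168, F 32.3, C 11.8, H 3.18. Add prey in this order while the next type's profitability exceeds the intake rate on those already taken.
Rate on top 1: 46.01. F: 32.3 < 46.01 → exclude; stop.
Optimal diet: B — 1 of 4 types.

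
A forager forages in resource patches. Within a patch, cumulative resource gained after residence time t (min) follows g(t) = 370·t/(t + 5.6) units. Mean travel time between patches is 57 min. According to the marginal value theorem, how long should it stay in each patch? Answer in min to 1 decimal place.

By the marginal value theorem, leave when the instantaneous gain rate g'(t) equals the habitat-wide average g(t)/(T + t).
g'(t) = 370·5.6/(t + 5.6)². Setting 370·5.6/(t+5.6)² = 370t/[(t+5.6)(57+t)] gives 5.6(57+t) = t(t+5.6), so t² = 5.6×57 = 319.2.
t* = √319.2 = 17.87 min.

17.9 min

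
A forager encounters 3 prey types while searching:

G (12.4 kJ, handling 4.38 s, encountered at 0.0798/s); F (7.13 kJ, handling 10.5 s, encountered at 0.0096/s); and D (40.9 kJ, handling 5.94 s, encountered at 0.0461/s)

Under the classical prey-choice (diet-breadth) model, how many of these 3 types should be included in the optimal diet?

2

Profitabilities (E/h, kJ/s): D 6.89, G 2.83, F 0.679. Add prey in this order while the next type's profitability exceeds the intake rate on those already taken.
Rate on top 1: 1.48. G: 2.83 > 1.48 → include.
Rate on top 2: 1.771. F: 0.679 < 1.771 → exclude; stop.
Optimal diet: D, G — 2 of 3 types.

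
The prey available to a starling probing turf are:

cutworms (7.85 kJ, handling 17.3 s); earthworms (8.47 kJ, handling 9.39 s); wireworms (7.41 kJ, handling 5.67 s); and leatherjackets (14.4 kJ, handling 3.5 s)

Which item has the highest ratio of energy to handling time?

leatherjackets

In descending order of E/h:
leatherjackets: 14.4/3.5 = 4.11 kJ/s
wireworms: 7.41/5.67 = 1.31 kJ/s
earthworms: 8.47/9.39 = 0.902 kJ/s
cutworms: 7.85/17.3 = 0.454 kJ/s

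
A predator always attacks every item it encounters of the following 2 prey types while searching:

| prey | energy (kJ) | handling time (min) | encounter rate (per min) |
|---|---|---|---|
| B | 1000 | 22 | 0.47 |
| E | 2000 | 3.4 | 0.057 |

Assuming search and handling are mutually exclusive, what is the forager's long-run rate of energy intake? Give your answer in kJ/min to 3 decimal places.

50.634 kJ/min

Energy encountered per unit search time: 0.47×1000 + 0.057×2000 = 584 kJ/min.
Handling time per unit search time: 0.47×22 + 0.057×3.4 = 10.53.
Rate = 584/(1 + 10.53) = 50.63 kJ/min.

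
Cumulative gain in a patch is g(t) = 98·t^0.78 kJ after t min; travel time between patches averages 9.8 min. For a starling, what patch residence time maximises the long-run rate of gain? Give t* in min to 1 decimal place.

Maximise g(t)/(T+t): set derivative to zero → g'(t)(T+t) = g(t).
g'(t) = 0.78·98·t^-0.22. Setting 0.78·98·t^-0.22 = 98·t^0.78/(9.8+t) gives 0.78(9.8+t) = t, so 0.22·t = 0.78×9.8.
t* = 0.78×9.8/0.22 = 34.75 min.

34.7 min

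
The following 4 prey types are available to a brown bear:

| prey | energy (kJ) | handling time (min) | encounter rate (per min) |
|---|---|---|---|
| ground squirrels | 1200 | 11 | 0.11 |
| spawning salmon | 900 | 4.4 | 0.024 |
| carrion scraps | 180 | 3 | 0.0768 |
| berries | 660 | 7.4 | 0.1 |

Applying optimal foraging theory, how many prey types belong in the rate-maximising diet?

E/h in descending order: spawning salmon 205, ground squirrels 109, berries 89.2, carrion scraps 60 kJ/min. The optimal diet is the largest prefix of this list for which every included type satisfies E_i/h_i > R on the types above it.
Rate on top 1: 19.54. ground squirrels: 109 > 19.54 → include.
Rate on top 2: 66.33. berries: 89.2 > 66.33 → include.
Rate on top 3: 71.87. carrion scraps: 60 < 71.87 → exclude; stop.
Optimal diet: spawning salmon, ground squirrels, berries — 3 of 4 types.

3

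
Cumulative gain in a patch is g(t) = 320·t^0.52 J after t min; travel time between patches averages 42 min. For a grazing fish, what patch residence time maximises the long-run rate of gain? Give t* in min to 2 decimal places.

45.50 min

Maximise g(t)/(T+t): set derivative to zero → g'(t)(T+t) = g(t).
g'(t) = 0.52·320·t^-0.48. Setting 0.52·320·t^-0.48 = 320·t^0.52/(42+t) gives 0.52(42+t) = t, so 0.48·t = 0.52×42.
t* = 0.52×42/0.48 = 45.5 min.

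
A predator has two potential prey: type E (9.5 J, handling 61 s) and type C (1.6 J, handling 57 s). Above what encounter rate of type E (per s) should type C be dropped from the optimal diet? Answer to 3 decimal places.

0.004 per s

At the threshold, the rate on type E alone equals the profitability of type C: λ·9.5/(1 + λ·61) = 1.6/57 = 0.02807.
Rearranging, λ(9.5 − 0.02807×61) = 0.02807, so λ = 0.02807/7.788 = 0.003604 per s.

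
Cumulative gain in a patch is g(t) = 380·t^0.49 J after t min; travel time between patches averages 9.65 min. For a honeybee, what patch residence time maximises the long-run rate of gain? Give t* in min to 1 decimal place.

Optimal t* satisfies g'(t*) = g(t*)/(T + t*).
g'(t) = 0.49·380·t^-0.51. Setting 0.49·380·t^-0.51 = 380·t^0.49/(9.65+t) gives 0.49(9.65+t) = t, so 0.51·t = 0.49×9.65.
t* = 0.49×9.65/0.51 = 9.272 min.

9.3 min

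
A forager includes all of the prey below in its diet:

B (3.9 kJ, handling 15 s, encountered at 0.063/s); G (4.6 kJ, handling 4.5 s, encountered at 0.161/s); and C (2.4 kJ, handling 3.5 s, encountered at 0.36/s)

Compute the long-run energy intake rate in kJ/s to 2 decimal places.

0.47 kJ/s

Energy encountered per unit search time: 0.063×3.9 + 0.161×4.6 + 0.36×2.4 = 1.85 kJ/s.
Handling time per unit search time: 0.063×15 + 0.161×4.5 + 0.36×3.5 = 2.929.
Rate = 1.85/(1 + 2.929) = 0.4709 kJ/s.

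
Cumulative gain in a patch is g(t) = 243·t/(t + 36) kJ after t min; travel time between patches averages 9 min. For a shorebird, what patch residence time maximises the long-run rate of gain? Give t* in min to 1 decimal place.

18.0 min

By the marginal value theorem, leave when the instantaneous gain rate g'(t) equals the habitat-wide average g(t)/(T + t).
g'(t) = 243·36/(t + 36)². Setting 243·36/(t+36)² = 243t/[(t+36)(9+t)] gives 36(9+t) = t(t+36), so t² = 36×9 = 324.
t* = √324 = 18 min.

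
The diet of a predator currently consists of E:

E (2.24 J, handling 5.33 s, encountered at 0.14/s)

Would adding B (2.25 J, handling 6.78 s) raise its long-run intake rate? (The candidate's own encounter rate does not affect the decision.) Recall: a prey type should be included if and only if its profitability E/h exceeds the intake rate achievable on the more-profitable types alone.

Yes

Intake rate on the current diet: R = (0.14×2.24) / (1 + 0.14×5.33) = 0.3136/1.746 = 0.1796 J/s.
B: E/h = 2.25/6.78 = 0.3319 J/s.
Since 0.3319 > R, including B increases the long-run rate.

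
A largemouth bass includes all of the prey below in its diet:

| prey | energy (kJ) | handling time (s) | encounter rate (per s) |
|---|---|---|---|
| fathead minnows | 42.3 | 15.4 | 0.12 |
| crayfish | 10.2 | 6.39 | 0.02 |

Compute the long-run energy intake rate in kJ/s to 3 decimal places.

R = (0.12×42.3 + 0.02×10.2) / (1 + 0.12×15.4 + 0.02×6.39) = 5.28/2.976 = 1.774 kJ/s.

1.774 kJ/s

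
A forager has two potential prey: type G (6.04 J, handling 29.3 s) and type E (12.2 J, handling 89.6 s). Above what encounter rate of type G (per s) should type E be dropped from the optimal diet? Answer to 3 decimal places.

The zero-one rule: include type E iff E₂/h₂ > λE₁/(1+λh₁). Equality gives the switch point.
λE₁h₂ = E₂ + λE₂h₁ ⇒ λ = E₂/(E₁h₂ − E₂h₁) = 12.2/(541.2 − 357.5) = 0.0664 per s.

0.066 per s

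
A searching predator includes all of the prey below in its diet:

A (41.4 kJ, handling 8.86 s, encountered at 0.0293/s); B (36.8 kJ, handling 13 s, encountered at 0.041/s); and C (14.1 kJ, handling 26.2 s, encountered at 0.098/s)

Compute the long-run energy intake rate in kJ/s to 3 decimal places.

0.941 kJ/s

Energy encountered per unit search time: 0.0293×41.4 + 0.041×36.8 + 0.098×14.1 = 4.104 kJ/s.
Handling time per unit search time: 0.0293×8.86 + 0.041×13 + 0.098×26.2 = 3.36.
Rate = 4.104/(1 + 3.36) = 0.9412 kJ/s.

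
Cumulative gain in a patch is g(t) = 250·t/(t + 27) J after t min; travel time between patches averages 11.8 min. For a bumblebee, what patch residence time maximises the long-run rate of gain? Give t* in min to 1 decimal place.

Maximise g(t)/(T+t): set derivative to zero → g'(t)(T+t) = g(t).
g'(t) = 250·27/(t + 27)². Setting 250·27/(t+27)² = 250t/[(t+27)(11.8+t)] gives 27(11.8+t) = t(t+27), so t² = 27×11.8 = 318.6.
t* = √318.6 = 17.85 min.

17.8 min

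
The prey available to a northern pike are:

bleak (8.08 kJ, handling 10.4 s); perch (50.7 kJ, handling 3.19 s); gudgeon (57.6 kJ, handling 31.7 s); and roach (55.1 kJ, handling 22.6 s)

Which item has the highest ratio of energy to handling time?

In descending order of E/h:
perch: 50.7/3.19 = 15.9 kJ/s
roach: 55.1/22.6 = 2.44 kJ/s
gudgeon: 57.6/31.7 = 1.82 kJ/s
bleak: 8.08/10.4 = 0.777 kJ/s

perch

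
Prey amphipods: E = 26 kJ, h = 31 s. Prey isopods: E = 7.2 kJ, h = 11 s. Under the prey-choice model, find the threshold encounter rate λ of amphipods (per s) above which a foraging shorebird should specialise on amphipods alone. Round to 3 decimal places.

At the threshold, the rate on amphipods alone equals the profitability of isopods: λ·26/(1 + λ·31) = 7.2/11 = 0.6545.
Rearranging, λ(26 − 0.6545×31) = 0.6545, so λ = 0.6545/5.709 = 0.1146 per s.

0.115 per s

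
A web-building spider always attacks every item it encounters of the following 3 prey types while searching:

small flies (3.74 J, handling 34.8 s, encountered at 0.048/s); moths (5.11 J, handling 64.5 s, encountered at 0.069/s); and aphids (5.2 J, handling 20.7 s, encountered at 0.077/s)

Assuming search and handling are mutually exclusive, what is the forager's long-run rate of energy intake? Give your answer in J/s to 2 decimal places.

0.11 J/s

Energy encountered per unit search time: 0.048×3.74 + 0.069×5.11 + 0.077×5.2 = 0.9325 J/s.
Handling time per unit search time: 0.048×34.8 + 0.069×64.5 + 0.077×20.7 = 7.715.
Rate = 0.9325/(1 + 7.715) = 0.107 J/s.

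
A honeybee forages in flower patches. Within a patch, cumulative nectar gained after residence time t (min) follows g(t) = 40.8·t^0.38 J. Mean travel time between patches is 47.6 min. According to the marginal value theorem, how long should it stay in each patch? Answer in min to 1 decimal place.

Optimal t* satisfies g'(t*) = g(t*)/(T + t*).
g'(t) = 0.38·40.8·t^-0.62. Setting 0.38·40.8·t^-0.62 = 40.8·t^0.38/(47.6+t) gives 0.38(47.6+t) = t, so 0.62·t = 0.38×47.6.
t* = 0.38×47.6/0.62 = 29.17 min.

29.2 min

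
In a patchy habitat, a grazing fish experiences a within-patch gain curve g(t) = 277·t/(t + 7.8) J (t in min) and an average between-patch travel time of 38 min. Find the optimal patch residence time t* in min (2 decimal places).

Maximise g(t)/(T+t): set derivative to zero → g'(t)(T+t) = g(t).
g'(t) = 277·7.8/(t + 7.8)². Setting 277·7.8/(t+7.8)² = 277t/[(t+7.8)(38+t)] gives 7.8(38+t) = t(t+7.8), so t² = 7.8×38 = 296.4.
t* = √296.4 = 17.22 min.

17.22 min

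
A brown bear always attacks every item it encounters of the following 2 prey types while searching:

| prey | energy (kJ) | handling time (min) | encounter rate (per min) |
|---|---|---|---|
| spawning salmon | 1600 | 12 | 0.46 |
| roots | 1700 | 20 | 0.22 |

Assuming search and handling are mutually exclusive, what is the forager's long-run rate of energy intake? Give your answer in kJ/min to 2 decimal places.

R = Σλ_iE_i / (1 + Σλ_ih_i)
Numerator: 0.46×1600 + 0.22×1700 = 1110
Denominator: 1 + 0.46×12 + 0.22×20 = 10.92
R = 1110/10.92 = 101.6 kJ/min

101.65 kJ/min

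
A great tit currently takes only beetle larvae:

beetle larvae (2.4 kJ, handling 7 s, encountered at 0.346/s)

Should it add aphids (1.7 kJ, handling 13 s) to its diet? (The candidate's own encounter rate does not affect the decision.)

Current rate: (0.346×2.4)/(1 + 0.346×7) = 0.2427 kJ/s.
aphids: E/h = 1.7/13 = 0.1308 kJ/s.
0.1308 < 0.2427, so adding aphids would lower the average — exclude it.

No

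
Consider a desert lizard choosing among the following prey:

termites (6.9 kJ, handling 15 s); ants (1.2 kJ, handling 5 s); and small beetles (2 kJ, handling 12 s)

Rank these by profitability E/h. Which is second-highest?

ants

Profitability E/h (kJ/s): termites = 6.9/15 = 0.46, ants = 1.2/5 = 0.24, small beetles = 2/12 = 0.167.
Ranked: termites > ants > small beetles.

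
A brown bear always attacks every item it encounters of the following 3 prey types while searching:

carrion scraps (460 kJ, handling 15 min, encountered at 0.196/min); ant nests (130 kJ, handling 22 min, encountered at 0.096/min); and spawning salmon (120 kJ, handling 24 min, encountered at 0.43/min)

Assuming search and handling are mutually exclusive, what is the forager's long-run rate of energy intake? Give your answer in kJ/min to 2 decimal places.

R = Σλ_iE_i / (1 + Σλ_ih_i)
Numerator: 0.196×460 + 0.096×130 + 0.43×120 = 154.2
Denominator: 1 + 0.196×15 + 0.096×22 + 0.43×24 = 16.37
R = 154.2/16.37 = 9.421 kJ/min

9.42 kJ/min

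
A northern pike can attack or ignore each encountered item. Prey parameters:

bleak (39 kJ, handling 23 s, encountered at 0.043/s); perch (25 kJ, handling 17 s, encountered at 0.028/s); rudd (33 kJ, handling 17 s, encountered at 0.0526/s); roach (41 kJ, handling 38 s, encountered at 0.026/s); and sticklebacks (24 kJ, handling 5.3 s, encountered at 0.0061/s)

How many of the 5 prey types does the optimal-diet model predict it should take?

Profitabilities (E/h, kJ/s): sticklebacks 4.53, rudd 1.94, bleak 1.7, perch 1.47, roach 1.08. Add prey in this order while the next type's profitability exceeds the intake rate on those already taken.
Rate on top 1: 0.1418. rudd: 1.94 > 0.1418 → include.
Rate on top 2: 0.977. bleak: 1.7 > 0.977 → include.
Rate on top 3: 1.221. perch: 1.47 > 1.221 → include.
Rate on top 4: 1.256. roach: 1.08 < 1.256 → exclude; stop.
Optimal diet: sticklebacks, rudd, bleak, perch — 4 of 5 types.

4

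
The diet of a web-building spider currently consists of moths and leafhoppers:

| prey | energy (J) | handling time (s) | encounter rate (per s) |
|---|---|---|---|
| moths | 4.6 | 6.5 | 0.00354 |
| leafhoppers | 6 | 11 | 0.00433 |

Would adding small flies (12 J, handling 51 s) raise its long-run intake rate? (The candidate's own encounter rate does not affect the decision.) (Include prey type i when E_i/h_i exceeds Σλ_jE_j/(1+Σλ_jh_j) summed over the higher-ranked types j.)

Yes

Current rate: (0.00354×4.6 + 0.00433×6)/(1 + 0.00354×6.5 + 0.00433×11) = 0.03948 J/s.
Profitability of small flies: 12/51 = 0.2353 J/s.
0.2353 > 0.03948, so adding small flies raises the average — include it.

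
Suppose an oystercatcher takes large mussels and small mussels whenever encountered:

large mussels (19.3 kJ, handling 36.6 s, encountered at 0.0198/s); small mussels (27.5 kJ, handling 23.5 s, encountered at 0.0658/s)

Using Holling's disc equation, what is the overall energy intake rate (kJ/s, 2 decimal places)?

R = (0.0198×19.3 + 0.0658×27.5) / (1 + 0.0198×36.6 + 0.0658×23.5) = 2.192/3.271 = 0.67 kJ/s.

0.67 kJ/s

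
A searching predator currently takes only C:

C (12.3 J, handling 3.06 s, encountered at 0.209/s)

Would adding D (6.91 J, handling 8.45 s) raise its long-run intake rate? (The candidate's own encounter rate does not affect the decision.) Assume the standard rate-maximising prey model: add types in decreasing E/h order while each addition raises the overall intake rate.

No

On C alone, R = ΣλE/(1+Σλh) = 2.571/1.64 = 1.568 J/s.
Profitability of D: 6.91/8.45 = 0.8178 J/s.
0.8178 < 1.568, so adding D would lower the average — exclude it.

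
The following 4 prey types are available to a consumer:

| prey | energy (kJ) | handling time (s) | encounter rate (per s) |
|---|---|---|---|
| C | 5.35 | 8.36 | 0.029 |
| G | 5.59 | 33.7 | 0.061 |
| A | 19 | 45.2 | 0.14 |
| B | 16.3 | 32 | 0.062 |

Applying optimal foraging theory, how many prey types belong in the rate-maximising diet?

3

Rank by E/h (kJ/s): C 0.64, B 0.509, A 0.42, G 0.166. Include each in turn until the next type's E/h falls below the running intake rate.
Rate on top 1: 0.1249. B: 0.509 > 0.1249 → include.
Rate on top 2: 0.3613. A: 0.42 > 0.3613 → include.
Rate on top 3: 0.4004. G: 0.166 < 0.4004 → exclude; stop.
Optimal diet: C, B, A — 3 of 4 types.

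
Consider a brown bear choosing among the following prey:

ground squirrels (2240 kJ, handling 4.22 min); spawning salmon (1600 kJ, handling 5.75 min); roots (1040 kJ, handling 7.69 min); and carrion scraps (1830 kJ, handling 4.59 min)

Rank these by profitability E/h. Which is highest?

ground squirrels

In descending order of E/h:
ground squirrels: 2240/4.22 = 531 kJ/min
carrion scraps: 1830/4.59 = 399 kJ/min
spawning salmon: 1600/5.75 = 278 kJ/min
roots: 1040/7.69 = 135 kJ/min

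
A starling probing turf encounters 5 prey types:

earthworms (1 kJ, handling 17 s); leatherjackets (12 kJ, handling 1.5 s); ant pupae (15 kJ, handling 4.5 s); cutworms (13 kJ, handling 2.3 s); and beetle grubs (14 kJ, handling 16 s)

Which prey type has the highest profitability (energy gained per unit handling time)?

leatherjackets

Profitability E/h (kJ/s): earthworms = 1/17 = 0.0588, leatherjackets = 12/1.5 = 8, ant pupae = 15/4.5 = 3.33, cutworms = 13/2.3 = 5.65, beetle grubs = 14/16 = 0.875.
Ranked: leatherjackets > cutworms > ant pupae > beetle grubs > earthworms.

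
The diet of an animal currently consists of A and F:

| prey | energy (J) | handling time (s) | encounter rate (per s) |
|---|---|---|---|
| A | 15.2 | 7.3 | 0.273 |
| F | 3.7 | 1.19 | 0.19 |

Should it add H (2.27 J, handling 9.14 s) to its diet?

No

On A and F alone, R = ΣλE/(1+Σλh) = 4.853/3.219 = 1.507 J/s.
H: E/h = 2.27/9.14 = 0.2484 J/s.
0.2484 < 1.507, so adding H would lower the average — exclude it.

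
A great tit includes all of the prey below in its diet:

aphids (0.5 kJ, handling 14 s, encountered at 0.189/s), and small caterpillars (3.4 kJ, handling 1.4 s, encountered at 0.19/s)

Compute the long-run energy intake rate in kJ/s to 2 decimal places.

0.19 kJ/s

R = Σλ_iE_i / (1 + Σλ_ih_i)
Numerator: 0.189×0.5 + 0.19×3.4 = 0.7405
Denominator: 1 + 0.189×14 + 0.19×1.4 = 3.912
R = 0.7405/3.912 = 0.1893 kJ/s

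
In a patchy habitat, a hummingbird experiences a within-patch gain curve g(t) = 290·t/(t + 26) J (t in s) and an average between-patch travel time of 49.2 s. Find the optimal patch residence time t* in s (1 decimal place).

35.8 s

By the marginal value theorem, leave when the instantaneous gain rate g'(t) equals the habitat-wide average g(t)/(T + t).
g'(t) = 290·26/(t + 26)². Setting 290·26/(t+26)² = 290t/[(t+26)(49.2+t)] gives 26(49.2+t) = t(t+26), so t² = 26×49.2 = 1279.
t* = √1279 = 35.77 s.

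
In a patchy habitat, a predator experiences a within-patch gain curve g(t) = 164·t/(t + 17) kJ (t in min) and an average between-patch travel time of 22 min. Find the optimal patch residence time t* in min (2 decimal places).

19.34 min

By the marginal value theorem, leave when the instantaneous gain rate g'(t) equals the habitat-wide average g(t)/(T + t).
g'(t) = 164·17/(t + 17)². Setting 164·17/(t+17)² = 164t/[(t+17)(22+t)] gives 17(22+t) = t(t+17), so t² = 17×22 = 374.
t* = √374 = 19.34 min.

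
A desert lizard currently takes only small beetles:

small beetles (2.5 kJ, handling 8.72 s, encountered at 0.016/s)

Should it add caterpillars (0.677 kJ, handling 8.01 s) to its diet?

Current rate: (0.016×2.5)/(1 + 0.016×8.72) = 0.0351 kJ/s.
caterpillars: E/h = 0.677/8.01 = 0.08452 kJ/s.
Since 0.08452 > R, including caterpillars increases the long-run rate.

Yes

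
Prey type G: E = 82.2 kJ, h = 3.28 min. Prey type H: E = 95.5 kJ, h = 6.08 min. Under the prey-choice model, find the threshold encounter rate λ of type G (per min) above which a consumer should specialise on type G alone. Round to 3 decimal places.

0.512 per min

The zero-one rule: include type H iff E₂/h₂ > λE₁/(1+λh₁). Equality gives the switch point.
λE₁h₂ = E₂ + λE₂h₁ ⇒ λ = E₂/(E₁h₂ − E₂h₁) = 95.5/(499.8 − 313.2) = 0.512 per min.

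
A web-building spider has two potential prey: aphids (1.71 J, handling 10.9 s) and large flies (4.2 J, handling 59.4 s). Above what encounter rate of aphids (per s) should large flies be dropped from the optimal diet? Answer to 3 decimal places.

At the threshold, the rate on aphids alone equals the profitability of large flies: λ·1.71/(1 + λ·10.9) = 4.2/59.4 = 0.07071.
Rearranging, λ(1.71 − 0.07071×10.9) = 0.07071, so λ = 0.07071/0.9393 = 0.07528 per s.

0.075 per s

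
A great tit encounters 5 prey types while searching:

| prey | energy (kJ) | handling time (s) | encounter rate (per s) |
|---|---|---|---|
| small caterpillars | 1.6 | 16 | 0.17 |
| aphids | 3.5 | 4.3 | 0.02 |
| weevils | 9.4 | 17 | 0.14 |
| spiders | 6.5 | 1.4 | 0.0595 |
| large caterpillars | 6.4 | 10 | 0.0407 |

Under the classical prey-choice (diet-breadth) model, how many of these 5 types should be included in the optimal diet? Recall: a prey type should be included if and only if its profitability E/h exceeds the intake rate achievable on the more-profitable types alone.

Rank by E/h (kJ/s): spiders 4.64, aphids 0.814, large caterpillars 0.64, weevils 0.553, small caterpillars 0.1. Include each in turn until the next type's E/h falls below the running intake rate.
Rate on top 1: 0.357. aphids: 0.814 > 0.357 → include.
Rate on top 2: 0.3906. large caterpillars: 0.64 > 0.3906 → include.
Rate on top 3: 0.455. weevils: 0.553 > 0.455 → include.
Rate on top 4: 0.5139. small caterpillars: 0.1 < 0.5139 → exclude; stop.
Optimal diet: spiders, aphids, large caterpillars, weevils — 4 of 5 types.

4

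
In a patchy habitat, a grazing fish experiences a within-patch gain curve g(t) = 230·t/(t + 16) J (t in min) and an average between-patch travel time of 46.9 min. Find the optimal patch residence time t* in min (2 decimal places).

Optimal t* satisfies g'(t*) = g(t*)/(T + t*).
g'(t) = 230·16/(t + 16)². Setting 230·16/(t+16)² = 230t/[(t+16)(46.9+t)] gives 16(46.9+t) = t(t+16), so t² = 16×46.9 = 750.4.
t* = √750.4 = 27.39 min.

27.39 min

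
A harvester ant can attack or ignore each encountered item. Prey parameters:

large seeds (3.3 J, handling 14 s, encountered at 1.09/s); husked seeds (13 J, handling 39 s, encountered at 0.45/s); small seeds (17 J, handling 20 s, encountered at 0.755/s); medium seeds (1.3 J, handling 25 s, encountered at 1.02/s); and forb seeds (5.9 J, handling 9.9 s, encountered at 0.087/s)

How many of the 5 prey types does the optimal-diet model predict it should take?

1

E/h in descending order: small seeds 0.85, forb seeds 0.596, husked seeds 0.333, large seeds 0.236, medium seeds 0.052 J/s. The optimal diet is the largest prefix of this list for which every included type satisfies E_i/h_i > R on the types above it.
Rate on top 1: 0.7972. forb seeds: 0.596 < 0.7972 → exclude; stop.
Optimal diet: small seeds — 1 of 5 types.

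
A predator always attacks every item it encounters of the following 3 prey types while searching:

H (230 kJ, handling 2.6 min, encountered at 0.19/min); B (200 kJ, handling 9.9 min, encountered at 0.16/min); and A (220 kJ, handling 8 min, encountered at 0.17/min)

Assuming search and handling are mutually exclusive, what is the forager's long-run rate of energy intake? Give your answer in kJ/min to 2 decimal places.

25.48 kJ/min

R = Σλ_iE_i / (1 + Σλ_ih_i)
Numerator: 0.19×230 + 0.16×200 + 0.17×220 = 113.1
Denominator: 1 + 0.19×2.6 + 0.16×9.9 + 0.17×8 = 4.438
R = 113.1/4.438 = 25.48 kJ/min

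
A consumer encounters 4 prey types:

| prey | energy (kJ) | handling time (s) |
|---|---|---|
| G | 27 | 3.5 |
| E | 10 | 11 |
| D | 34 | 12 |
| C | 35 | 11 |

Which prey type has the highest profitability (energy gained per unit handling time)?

G

In descending order of E/h:
G: 27/3.5 = 7.71 kJ/s
C: 35/11 = 3.18 kJ/s
D: 34/12 = 2.83 kJ/s
E: 10/11 = 0.909 kJ/s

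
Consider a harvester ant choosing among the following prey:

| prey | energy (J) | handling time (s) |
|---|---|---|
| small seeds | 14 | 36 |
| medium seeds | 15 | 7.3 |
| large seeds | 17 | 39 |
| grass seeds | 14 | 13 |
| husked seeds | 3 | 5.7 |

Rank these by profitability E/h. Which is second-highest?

grass seeds

Profitability E/h (J/s): small seeds = 14/36 = 0.389, medium seeds = 15/7.3 = 2.05, large seeds = 17/39 = 0.436, grass seeds = 14/13 = 1.08, husked seeds = 3/5.7 = 0.526.
Ranked: medium seeds > grass seeds > husked seeds > large seeds > small seeds.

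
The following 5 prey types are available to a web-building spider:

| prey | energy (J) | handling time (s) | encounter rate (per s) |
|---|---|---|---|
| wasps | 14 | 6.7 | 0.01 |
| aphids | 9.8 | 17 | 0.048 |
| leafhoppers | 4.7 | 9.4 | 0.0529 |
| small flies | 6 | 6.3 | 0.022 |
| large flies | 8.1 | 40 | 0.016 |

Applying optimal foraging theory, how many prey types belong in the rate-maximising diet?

4

E/h in descending order: wasps 2.09, small flies 0.952, aphids 0.576, leafhoppers 0.5, large flies 0.202 J/s. The optimal diet is the largest prefix of this list for which every included type satisfies E_i/h_i > R on the types above it.
Rate on top 1: 0.1312. small flies: 0.952 > 0.1312 → include.
Rate on top 2: 0.2256. aphids: 0.576 > 0.2256 → include.
Rate on top 3: 0.3672. leafhoppers: 0.5 > 0.3672 → include.
Rate on top 4: 0.3934. large flies: 0.202 < 0.3934 → exclude; stop.
Optimal diet: wasps, small flies, aphids, leafhoppers — 4 of 5 types.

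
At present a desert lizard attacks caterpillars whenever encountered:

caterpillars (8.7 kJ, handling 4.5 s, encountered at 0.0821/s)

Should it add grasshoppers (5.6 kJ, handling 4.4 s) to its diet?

Current rate: (0.0821×8.7)/(1 + 0.0821×4.5) = 0.5216 kJ/s.
grasshoppers: E/h = 5.6/4.4 = 1.273 kJ/s.
1.273 > 0.5216, so adding grasshoppers raises the average — include it.

Yes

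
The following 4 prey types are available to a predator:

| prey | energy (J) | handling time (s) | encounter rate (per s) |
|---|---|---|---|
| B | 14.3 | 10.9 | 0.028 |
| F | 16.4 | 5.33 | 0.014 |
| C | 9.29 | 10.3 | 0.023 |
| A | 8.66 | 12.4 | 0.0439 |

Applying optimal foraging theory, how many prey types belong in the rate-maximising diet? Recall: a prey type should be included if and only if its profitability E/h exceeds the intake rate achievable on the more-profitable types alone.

4

E/h in descending order: F 3.08, B 1.31, C 0.902, A 0.698 J/s. The optimal diet is the largest prefix of this list for which every included type satisfies E_i/h_i > R on the types above it.
Rate on top 1: 0.2137. B: 1.31 > 0.2137 → include.
Rate on top 2: 0.4566. C: 0.902 > 0.4566 → include.
Rate on top 3: 0.5218. A: 0.698 > 0.5218 → include.
Optimal diet: F, B, C, A — 4 of 4 types.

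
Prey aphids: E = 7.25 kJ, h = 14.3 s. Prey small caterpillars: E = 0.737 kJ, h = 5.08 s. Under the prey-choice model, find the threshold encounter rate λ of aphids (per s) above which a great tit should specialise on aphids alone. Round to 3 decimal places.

0.028 per s

The zero-one rule: include small caterpillars iff E₂/h₂ > λE₁/(1+λh₁). Equality gives the switch point.
λE₁h₂ = E₂ + λE₂h₁ ⇒ λ = E₂/(E₁h₂ − E₂h₁) = 0.737/(36.83 − 10.54) = 0.02803 per s.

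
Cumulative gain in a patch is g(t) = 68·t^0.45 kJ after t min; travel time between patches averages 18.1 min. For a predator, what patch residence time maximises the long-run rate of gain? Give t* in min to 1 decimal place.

14.8 min

Optimal t* satisfies g'(t*) = g(t*)/(T + t*).
g'(t) = 0.45·68·t^-0.55. Setting 0.45·68·t^-0.55 = 68·t^0.45/(18.1+t) gives 0.45(18.1+t) = t, so 0.55·t = 0.45×18.1.
t* = 0.45×18.1/0.55 = 14.81 min.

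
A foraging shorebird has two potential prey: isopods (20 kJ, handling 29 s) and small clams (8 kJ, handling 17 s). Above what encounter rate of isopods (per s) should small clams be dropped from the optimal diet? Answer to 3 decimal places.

0.074 per s

The zero-one rule: include small clams iff E₂/h₂ > λE₁/(1+λh₁). Equality gives the switch point.
λE₁h₂ = E₂ + λE₂h₁ ⇒ λ = E₂/(E₁h₂ − E₂h₁) = 8/(340 − 232) = 0.07407 per s.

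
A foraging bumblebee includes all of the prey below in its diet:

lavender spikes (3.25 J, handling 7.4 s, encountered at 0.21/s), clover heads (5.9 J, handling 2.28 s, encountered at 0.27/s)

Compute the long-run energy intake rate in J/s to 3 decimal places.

Energy encountered per unit search time: 0.21×3.25 + 0.27×5.9 = 2.276 J/s.
Handling time per unit search time: 0.21×7.4 + 0.27×2.28 = 2.17.
Rate = 2.276/(1 + 2.17) = 0.7179 J/s.

0.718 J/s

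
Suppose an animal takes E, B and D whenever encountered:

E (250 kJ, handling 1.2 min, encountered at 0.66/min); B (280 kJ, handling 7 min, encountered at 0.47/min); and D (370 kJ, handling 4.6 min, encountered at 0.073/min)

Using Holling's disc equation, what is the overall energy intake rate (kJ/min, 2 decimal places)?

59.73 kJ/min

R = (0.66×250 + 0.47×280 + 0.073×370) / (1 + 0.66×1.2 + 0.47×7 + 0.073×4.6) = 323.6/5.418 = 59.73 kJ/min.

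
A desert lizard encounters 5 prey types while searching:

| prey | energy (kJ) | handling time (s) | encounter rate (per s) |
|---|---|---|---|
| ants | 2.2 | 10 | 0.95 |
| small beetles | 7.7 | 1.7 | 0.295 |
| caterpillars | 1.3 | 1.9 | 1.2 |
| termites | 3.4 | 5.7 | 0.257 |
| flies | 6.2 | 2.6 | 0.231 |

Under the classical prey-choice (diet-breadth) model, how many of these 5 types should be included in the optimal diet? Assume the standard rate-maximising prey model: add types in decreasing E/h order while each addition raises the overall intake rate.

Profitabilities (E/h, kJ/s): small beetles 4.53, flies 2.38, caterpillars 0.684, termites 0.596, ants 0.22. Add prey in this order while the next type's profitability exceeds the intake rate on those already taken.
Rate on top 1: 1.513. flies: 2.38 > 1.513 → include.
Rate on top 2: 1.762. caterpillars: 0.684 < 1.762 → exclude; stop.
Optimal diet: small beetles, flies — 2 of 5 types.

2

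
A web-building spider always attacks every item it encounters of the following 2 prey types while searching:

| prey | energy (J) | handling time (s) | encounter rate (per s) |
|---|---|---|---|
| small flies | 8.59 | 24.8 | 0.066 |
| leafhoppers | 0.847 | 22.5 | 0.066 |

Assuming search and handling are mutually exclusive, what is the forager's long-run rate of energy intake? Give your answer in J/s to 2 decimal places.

Energy encountered per unit search time: 0.066×8.59 + 0.066×0.847 = 0.6228 J/s.
Handling time per unit search time: 0.066×24.8 + 0.066×22.5 = 3.122.
Rate = 0.6228/(1 + 3.122) = 0.1511 J/s.

0.15 J/s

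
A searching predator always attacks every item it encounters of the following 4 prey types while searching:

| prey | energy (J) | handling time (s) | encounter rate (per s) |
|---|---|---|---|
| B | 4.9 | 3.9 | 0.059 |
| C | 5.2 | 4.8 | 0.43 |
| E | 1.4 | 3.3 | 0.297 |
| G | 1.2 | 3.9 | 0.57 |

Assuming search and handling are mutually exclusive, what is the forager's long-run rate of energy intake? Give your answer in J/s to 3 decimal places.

0.558 J/s

R = (0.059×4.9 + 0.43×5.2 + 0.297×1.4 + 0.57×1.2) / (1 + 0.059×3.9 + 0.43×4.8 + 0.297×3.3 + 0.57×3.9) = 3.625/6.497 = 0.5579 J/s.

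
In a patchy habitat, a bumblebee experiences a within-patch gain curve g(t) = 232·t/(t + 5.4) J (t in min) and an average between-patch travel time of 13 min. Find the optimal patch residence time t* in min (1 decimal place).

8.4 min

Maximise g(t)/(T+t): set derivative to zero → g'(t)(T+t) = g(t).
g'(t) = 232·5.4/(t + 5.4)². Setting 232·5.4/(t+5.4)² = 232t/[(t+5.4)(13+t)] gives 5.4(13+t) = t(t+5.4), so t² = 5.4×13 = 70.2.
t* = √70.2 = 8.379 min.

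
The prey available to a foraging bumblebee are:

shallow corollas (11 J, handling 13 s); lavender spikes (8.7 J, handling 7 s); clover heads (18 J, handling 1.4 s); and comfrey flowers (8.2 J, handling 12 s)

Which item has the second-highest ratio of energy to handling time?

Profitability E/h (J/s): shallow corollas = 11/13 = 0.846, lavender spikes = 8.7/7 = 1.24, clover heads = 18/1.4 = 12.9, comfrey flowers = 8.2/12 = 0.683.
Ranked: clover heads > lavender spikes > shallow corollas > comfrey flowers.

lavender spikes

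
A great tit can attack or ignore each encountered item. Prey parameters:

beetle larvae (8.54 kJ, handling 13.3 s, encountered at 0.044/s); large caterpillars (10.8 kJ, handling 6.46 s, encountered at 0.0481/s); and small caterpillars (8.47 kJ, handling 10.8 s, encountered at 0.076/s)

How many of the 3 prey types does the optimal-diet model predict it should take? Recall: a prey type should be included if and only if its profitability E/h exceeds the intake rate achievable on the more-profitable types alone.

Profitabilities (E/h, kJ/s): large caterpillars 1.67, small caterpillars 0.784, beetle larvae 0.642. Add prey in this order while the next type's profitability exceeds the intake rate on those already taken.
Rate on top 1: 0.3963. small caterpillars: 0.784 > 0.3963 → include.
Rate on top 2: 0.5457. beetle larvae: 0.642 > 0.5457 → include.
Optimal diet: large caterpillars, small caterpillars, beetle larvae — 3 of 3 types.

3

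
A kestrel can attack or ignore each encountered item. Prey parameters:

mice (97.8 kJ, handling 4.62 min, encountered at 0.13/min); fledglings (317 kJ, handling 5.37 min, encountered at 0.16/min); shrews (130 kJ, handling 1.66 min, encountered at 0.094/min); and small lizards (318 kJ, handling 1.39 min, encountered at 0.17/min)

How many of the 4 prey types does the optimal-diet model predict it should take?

3

E/h in descending order: small lizards 229, shrews 78.3, fledglings 59, mice 21.2 kJ/min. The optimal diet is the largest prefix of this list for which every included type satisfies E_i/h_i > R on the types above it.
Rate on top 1: 43.73. shrews: 78.3 > 43.73 → include.
Rate on top 2: 47.6. fledglings: 59 > 47.6 → include.
Rate on top 3: 51.96. mice: 21.2 < 51.96 → exclude; stop.
Optimal diet: small lizards, shrews, fledglings — 3 of 4 types.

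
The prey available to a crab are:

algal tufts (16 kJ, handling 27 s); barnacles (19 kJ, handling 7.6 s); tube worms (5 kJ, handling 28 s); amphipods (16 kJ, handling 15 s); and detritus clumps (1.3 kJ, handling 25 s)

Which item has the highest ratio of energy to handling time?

In descending order of E/h:
barnacles: 19/7.6 = 2.5 kJ/s
amphipods: 16/15 = 1.07 kJ/s
algal tufts: 16/27 = 0.593 kJ/s
tube worms: 5/28 = 0.179 kJ/s
detritus clumps: 1.3/25 = 0.052 kJ/s

barnacles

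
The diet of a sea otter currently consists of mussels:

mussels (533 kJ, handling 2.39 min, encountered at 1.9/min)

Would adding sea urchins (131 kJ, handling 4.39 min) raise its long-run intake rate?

Intake rate on the current diet: R = (1.9×533) / (1 + 1.9×2.39) = 1013/5.541 = 182.8 kJ/min.
sea urchins: E/h = 131/4.39 = 29.84 kJ/min.
Since 29.84 < R, time spent handling sea urchins is better spent searching.

No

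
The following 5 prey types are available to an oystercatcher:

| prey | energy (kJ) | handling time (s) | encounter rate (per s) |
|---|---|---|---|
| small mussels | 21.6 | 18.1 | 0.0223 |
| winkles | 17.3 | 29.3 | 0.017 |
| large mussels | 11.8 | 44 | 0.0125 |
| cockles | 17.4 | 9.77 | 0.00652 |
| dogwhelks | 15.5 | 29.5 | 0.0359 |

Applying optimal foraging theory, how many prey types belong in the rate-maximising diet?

E/h in descending order: cockles 1.78, small mussels 1.19, winkles 0.59, dogwhelks 0.525, large mussels 0.268 kJ/s. The optimal diet is the largest prefix of this list for which every included type satisfies E_i/h_i > R on the types above it.
Rate on top 1: 0.1067. small mussels: 1.19 > 0.1067 → include.
Rate on top 2: 0.4056. winkles: 0.59 > 0.4056 → include.
Rate on top 3: 0.4524. dogwhelks: 0.525 > 0.4524 → include.
Rate on top 4: 0.478. large mussels: 0.268 < 0.478 → exclude; stop.
Optimal diet: cockles, small mussels, winkles, dogwhelks — 4 of 5 types.

4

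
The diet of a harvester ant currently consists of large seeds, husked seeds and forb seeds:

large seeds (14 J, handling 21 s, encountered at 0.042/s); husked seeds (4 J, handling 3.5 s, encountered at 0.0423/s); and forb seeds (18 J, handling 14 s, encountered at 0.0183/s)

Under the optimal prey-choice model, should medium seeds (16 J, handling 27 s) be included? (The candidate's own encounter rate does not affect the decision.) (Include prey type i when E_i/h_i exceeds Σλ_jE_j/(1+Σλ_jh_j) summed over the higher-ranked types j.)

Yes

On large seeds, husked seeds and forb seeds alone, R = ΣλE/(1+Σλh) = 1.087/2.286 = 0.4753 J/s.
medium seeds: E/h = 16/27 = 0.5926 J/s.
0.5926 > 0.4753, so adding medium seeds raises the average — include it.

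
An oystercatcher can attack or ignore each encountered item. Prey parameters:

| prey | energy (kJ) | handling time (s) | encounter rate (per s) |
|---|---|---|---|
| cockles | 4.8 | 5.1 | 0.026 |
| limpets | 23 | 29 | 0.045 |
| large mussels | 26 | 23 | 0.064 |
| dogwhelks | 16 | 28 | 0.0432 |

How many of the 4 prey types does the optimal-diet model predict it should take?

E/h in descending order: large mussels 1.13, cockles 0.941, limpets 0.793, dogwhelks 0.571 kJ/s. The optimal diet is the largest prefix of this list for which every included type satisfies E_i/h_i > R on the types above it.
Rate on top 1: 0.6731. cockles: 0.941 > 0.6731 → include.
Rate on top 2: 0.6868. limpets: 0.793 > 0.6868 → include.
Rate on top 3: 0.7223. dogwhelks: 0.571 < 0.7223 → exclude; stop.
Optimal diet: large mussels, cockles, limpets — 3 of 4 types.

3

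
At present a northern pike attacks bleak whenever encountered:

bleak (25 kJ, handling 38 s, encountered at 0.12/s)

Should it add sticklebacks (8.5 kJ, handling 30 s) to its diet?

No

Intake rate on the current diet: R = (0.12×25) / (1 + 0.12×38) = 3/5.56 = 0.5396 kJ/s.
Profitability of sticklebacks: 8.5/30 = 0.2833 kJ/s.
Since 0.2833 < R, time spent handling sticklebacks is better spent searching.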